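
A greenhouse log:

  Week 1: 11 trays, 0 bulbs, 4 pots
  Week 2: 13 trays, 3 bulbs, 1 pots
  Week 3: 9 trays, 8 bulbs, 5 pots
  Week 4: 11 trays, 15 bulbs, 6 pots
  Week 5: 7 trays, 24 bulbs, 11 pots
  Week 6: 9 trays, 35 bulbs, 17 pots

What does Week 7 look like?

5 trays, 48 bulbs, 28 pots

Trays — alternating steps +2, −4, +2, −4, …: 11, 13, 9, 11, 7, 9 → 5.
Bulbs — differences are 3, 5, 7, … (increasing by 2 each time): 0, 3, 8, 15, 24, 35 → 48.
Pots: each term is the sum of the two before it; 4, 1, 5, 6, 11, 17 → 28.
So the next line is 5 trays, 48 bulbs, 28 pots.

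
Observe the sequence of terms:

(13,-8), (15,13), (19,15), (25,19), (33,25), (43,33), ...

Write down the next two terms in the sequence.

(55,43), (69,55)

First entry — differences are 2, 4, 6, … (increasing by 2 each time): 13, 15, 19, 25, 33, 43 → 55 → 69.
Second entry: always the previous value of the first entry, so -8, 13, 15, 19, 25, 33 → 43 → 55.
So the next two terms are (55,43) and (69,55).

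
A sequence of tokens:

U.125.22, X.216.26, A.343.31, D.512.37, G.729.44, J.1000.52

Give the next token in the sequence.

M.1331.61

For the letter, letters move forward 3 places in the alphabet, wrapping Z→A: U, X, A, D, G, J → M.
Second component — perfect cubes: 5³, 6³, 7³, …: 125, 216, 343, 512, 729, 1000 → 1331.
Third component: differences are 4, 5, 6, … (increasing by 1 each time), so 22, 26, 31, 37, 44, 52 → 61.
Combining the parts gives M.1331.61.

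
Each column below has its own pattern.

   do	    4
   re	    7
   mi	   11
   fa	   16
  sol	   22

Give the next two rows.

la  29; ti  37

Note goes do, re, mi, fa, sol → la → ti (runs through the solfège scale do→ti).
Second component: differences are 3, 4, 5, … (increasing by 1 each time); 4, 7, 11, 16, 22 → 29 → 37.
Putting the parts together: la  29 and then ti  37.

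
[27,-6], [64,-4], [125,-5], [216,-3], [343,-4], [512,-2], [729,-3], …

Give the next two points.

First part — perfect cubes: 3³, 4³, 5³, …: 27, 64, 125, 216, 343, 512, 729 → 1000 → 1331.
Second part goes -6, -4, -5, -3, -4, -2, -3 → -1 → -2 (alternating steps +2, −1, +2, −1, …).
Putting the parts together: [1000,-1] and then [1331,-2].

[1000,-1], [1331,-2]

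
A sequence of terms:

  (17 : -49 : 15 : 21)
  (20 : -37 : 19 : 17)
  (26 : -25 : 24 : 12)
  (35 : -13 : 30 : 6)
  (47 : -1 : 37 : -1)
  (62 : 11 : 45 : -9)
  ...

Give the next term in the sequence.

(80 : 23 : 54 : -18)

For the first value, differences are 3, 6, 9, … (increasing by 3 each time): 17, 20, 26, 35, 47, 62 → 80.
For the second value, +12 each step: -49, -37, -25, -13, -1, 11 → 23.
For the third value, differences are 4, 5, 6, … (increasing by 1 each time): 15, 19, 24, 30, 37, 45 → 54.
For the fourth value, together with the third value always sums to 36: 21, 17, 12, 6, -1, -9 → -18.
So the next term is (80 : 23 : 54 : -18).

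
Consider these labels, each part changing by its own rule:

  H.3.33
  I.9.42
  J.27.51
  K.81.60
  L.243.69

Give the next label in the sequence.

M.729.78

Letter — letters move forward 1 place in the alphabet: H, I, J, K, L → M.
Second component: ×3 each step; 3, 9, 27, 81, 243 → 729.
Third component goes 33, 42, 51, 60, 69 → 78 (+9 each step).
Putting it together: M.729.78.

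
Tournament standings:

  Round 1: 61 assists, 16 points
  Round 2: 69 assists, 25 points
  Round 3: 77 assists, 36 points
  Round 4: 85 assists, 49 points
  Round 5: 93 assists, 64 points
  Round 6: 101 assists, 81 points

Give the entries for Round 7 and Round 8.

109 assists, 100 points; 117 assists, 121 points

Assists: 61, 69, 77, 85, 93, 101 → 109 → 117 (+8 each step).
Points: perfect squares: 4², 5², 6², …, so 16, 25, 36, 49, 64, 81 → 100 → 121.
So the next two records are 109 assists, 100 points and 117 assists, 121 points.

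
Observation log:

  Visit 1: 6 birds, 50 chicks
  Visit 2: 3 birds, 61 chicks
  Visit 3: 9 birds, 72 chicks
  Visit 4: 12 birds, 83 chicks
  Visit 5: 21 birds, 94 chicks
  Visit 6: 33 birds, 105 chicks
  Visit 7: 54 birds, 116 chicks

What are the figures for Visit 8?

87 birds, 127 chicks

Birds — each term is the sum of the two before it: 6, 3, 9, 12, 21, 33, 54 → 87.
Chicks goes 50, 61, 72, 83, 94, 105, 116 → 127 (+11 each step).
Combining the parts gives 87 birds, 127 chicks.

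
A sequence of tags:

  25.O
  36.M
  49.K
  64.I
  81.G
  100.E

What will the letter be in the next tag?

For the letter, letters move back 2 places in the alphabet: O, M, K, I, G, E → C.

C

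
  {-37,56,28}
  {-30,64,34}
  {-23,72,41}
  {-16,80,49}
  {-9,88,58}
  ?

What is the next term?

First entry goes -37, -30, -23, -16, -9 → -2 (+7 each step).
Second entry goes 56, 64, 72, 80, 88 → 96 (+8 each step).
For the third entry, differences are 6, 7, 8, … (increasing by 1 each time): 28, 34, 41, 49, 58 → 68.
So the next term is {-2,96,68}.

{-2,96,68}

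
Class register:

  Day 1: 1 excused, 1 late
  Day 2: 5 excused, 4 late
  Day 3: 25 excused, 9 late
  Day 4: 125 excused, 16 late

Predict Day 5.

Excused: ×5 each step, so 1, 5, 25, 125 → 625.
Late — perfect squares: 1², 2², 3², …: 1, 4, 9, 16 → 25.
Putting it together: 625 excused, 25 late.

625 excused, 25 late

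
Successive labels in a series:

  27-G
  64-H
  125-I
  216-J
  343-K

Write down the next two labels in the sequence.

First component: 27, 64, 125, 216, 343 → 512 → 729 (perfect cubes: 3³, 4³, 5³, …).
Letter: G, H, I, J, K → L → M (letters move forward 1 place in the alphabet).
Putting the parts together: 512-L and then 729-M.

512-L, 729-M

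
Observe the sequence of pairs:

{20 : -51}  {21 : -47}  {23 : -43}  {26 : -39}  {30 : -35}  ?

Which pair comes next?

First part: differences are 1, 2, 3, … (increasing by 1 each time); 20, 21, 23, 26, 30 → 35.
Second part goes -51, -47, -43, -39, -35 → -31 (+4 each step).
Putting it together: {35 : -31}.

{35 : -31}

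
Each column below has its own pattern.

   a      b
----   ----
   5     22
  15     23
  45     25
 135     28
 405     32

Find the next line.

Column a — ×3 each step: 5, 15, 45, 135, 405 → 1215.
For the column b, differences are 1, 2, 3, … (increasing by 1 each time): 22, 23, 25, 28, 32 → 37.
So the next line is 1215  37.

1215  37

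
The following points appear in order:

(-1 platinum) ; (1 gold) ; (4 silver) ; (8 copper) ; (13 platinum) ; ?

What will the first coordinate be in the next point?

First coordinate: differences are 2, 3, 4, … (increasing by 1 each time); -1, 1, 4, 8, 13 → 19.

19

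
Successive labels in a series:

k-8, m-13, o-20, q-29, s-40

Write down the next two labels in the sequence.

u-53, w-68

Letter: letters move forward 2 places in the alphabet; k, m, o, q, s → u → w.
Second component goes 8, 13, 20, 29, 40 → 53 → 68 (differences are 5, 7, 9, … (increasing by 2 each time)).
So the next two labels are u-53 and w-68.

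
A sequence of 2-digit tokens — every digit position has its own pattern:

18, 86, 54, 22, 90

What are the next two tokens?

First digit — −3 each step, mod 10: 1, 8, 5, 2, 9 → 6 → 3.
For the second digit, −2 each step, mod 10: 8, 6, 4, 2, 0 → 8 → 6.
Putting the parts together: 68 and then 36.

68 then 36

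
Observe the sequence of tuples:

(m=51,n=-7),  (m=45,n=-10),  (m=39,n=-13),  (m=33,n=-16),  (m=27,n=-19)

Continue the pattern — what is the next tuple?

(m=21,n=-22)

M goes 51, 45, 39, 33, 27 → 21 (−6 each step).
N: -7, -10, -13, -16, -19 → -22 (−3 each step).
Combining the parts gives (m=21,n=-22).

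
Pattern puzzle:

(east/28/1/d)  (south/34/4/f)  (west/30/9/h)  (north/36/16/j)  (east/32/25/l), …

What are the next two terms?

(south/38/36/n), (west/34/49/p)

For the direction, repeats east → south → west → north: east, south, west, north, east → south → west.
For the second value, alternating steps +6, −4, +6, −4, …: 28, 34, 30, 36, 32 → 38 → 34.
Third value — perfect squares: 1², 2², 3², …: 1, 4, 9, 16, 25 → 36 → 49.
Letter: letters move forward 2 places in the alphabet; d, f, h, j, l → n → p.
Putting the parts together: (south/38/36/n) and then (west/34/49/p).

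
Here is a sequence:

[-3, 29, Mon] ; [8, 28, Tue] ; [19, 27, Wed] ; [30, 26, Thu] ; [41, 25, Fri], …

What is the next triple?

First part: +11 each step, so -3, 8, 19, 30, 41 → 52.
Second part: −1 each step, so 29, 28, 27, 26, 25 → 24.
For the day, runs through the weekdays Mon→Sun: Mon, Tue, Wed, Thu, Fri → Sat.
So the next triple is [52, 24, Sat].

[52, 24, Sat]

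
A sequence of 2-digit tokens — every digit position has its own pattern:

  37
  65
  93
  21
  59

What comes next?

87

First digit — +3 each step, mod 10: 3, 6, 9, 2, 5 → 8.
Second digit: 7, 5, 3, 1, 9 → 7 (−2 each step, mod 10).
So the next token is 87.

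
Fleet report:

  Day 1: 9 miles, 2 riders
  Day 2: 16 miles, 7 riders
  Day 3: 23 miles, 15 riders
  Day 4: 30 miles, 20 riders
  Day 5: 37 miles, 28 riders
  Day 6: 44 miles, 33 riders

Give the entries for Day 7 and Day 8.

Miles: 9, 16, 23, 30, 37, 44 → 51 → 58 (+7 each step).
For the riders, alternating steps +5, +8, +5, +8, …: 2, 7, 15, 20, 28, 33 → 41 → 46.
So the next two rows are 51 miles, 41 riders and 58 miles, 46 riders.

51 miles, 41 riders; 58 miles, 46 riders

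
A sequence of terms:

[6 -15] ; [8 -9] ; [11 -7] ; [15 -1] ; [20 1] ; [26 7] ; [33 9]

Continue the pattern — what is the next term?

[41 15]

First value: 6, 8, 11, 15, 20, 26, 33 → 41 (differences are 2, 3, 4, … (increasing by 1 each time)).
Second value: alternating steps +6, +2, +6, +2, …, so -15, -9, -7, -1, 1, 7, 9 → 15.
So the next term is [41 15].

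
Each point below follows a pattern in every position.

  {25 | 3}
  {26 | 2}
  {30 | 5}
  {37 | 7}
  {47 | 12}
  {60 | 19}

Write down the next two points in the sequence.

First component: differences are 1, 4, 7, … (increasing by 3 each time), so 25, 26, 30, 37, 47, 60 → 76 → 95.
For the second component, each term is the sum of the two before it: 3, 2, 5, 7, 12, 19 → 31 → 50.
So the next two points are {76 | 31} and {95 | 50}.

{76 | 31}, {95 | 50}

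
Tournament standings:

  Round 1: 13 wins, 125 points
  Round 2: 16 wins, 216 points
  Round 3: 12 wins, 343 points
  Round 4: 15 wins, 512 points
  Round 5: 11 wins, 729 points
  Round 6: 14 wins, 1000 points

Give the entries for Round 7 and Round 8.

Wins goes 13, 16, 12, 15, 11, 14 → 10 → 13 (alternating steps +3, −4, +3, −4, …).
Points — perfect cubes: 5³, 6³, 7³, …: 125, 216, 343, 512, 729, 1000 → 1331 → 1728.
Putting the parts together: 10 wins, 1331 points and then 13 wins, 1728 points.

10 wins, 1331 points; 13 wins, 1728 points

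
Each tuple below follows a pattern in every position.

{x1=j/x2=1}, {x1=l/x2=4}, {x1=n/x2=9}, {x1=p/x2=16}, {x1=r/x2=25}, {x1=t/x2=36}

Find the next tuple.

{x1=v/x2=49}

X1: letters move forward 2 places in the alphabet; j, l, n, p, r, t → v.
X2 goes 1, 4, 9, 16, 25, 36 → 49 (perfect squares: 1², 2², 3², …).
Putting it together: {x1=v/x2=49}.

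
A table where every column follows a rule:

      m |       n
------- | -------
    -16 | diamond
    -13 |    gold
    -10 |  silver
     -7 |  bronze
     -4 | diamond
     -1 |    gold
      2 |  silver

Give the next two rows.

Column m goes -16, -13, -10, -7, -4, -1, 2 → 5 → 8 (+3 each step).
Column n: diamond, gold, silver, bronze, diamond, gold, silver → bronze → diamond (repeats diamond → gold → silver → bronze).
So the next two rows are 5  bronze and 8  diamond.

5  bronze; 8  diamond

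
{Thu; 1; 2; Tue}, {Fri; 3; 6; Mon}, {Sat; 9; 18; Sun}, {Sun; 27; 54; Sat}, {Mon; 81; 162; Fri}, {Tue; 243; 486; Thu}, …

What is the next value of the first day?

Wed

For the first day, runs through the weekdays Mon→Sun: Thu, Fri, Sat, Sun, Mon, Tue → Wed.
Second part: 1, 3, 9, 27, 81, 243 → 729 (×3 each step).
For the third part, ×3 each step: 2, 6, 18, 54, 162, 486 → 1458.
Second day: Tue, Mon, Sun, Sat, Fri, Thu → Wed (runs backward through the weekdays Mon→Sun).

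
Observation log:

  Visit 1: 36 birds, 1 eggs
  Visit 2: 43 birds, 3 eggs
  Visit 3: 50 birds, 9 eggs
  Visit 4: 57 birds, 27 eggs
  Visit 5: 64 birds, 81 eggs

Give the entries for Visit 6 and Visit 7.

Birds goes 36, 43, 50, 57, 64 → 71 → 78 (+7 each step).
Eggs: ×3 each step, so 1, 3, 9, 27, 81 → 243 → 729.
Putting the parts together: 71 birds, 243 eggs and then 78 birds, 729 eggs.

71 birds, 243 eggs; 78 birds, 729 eggs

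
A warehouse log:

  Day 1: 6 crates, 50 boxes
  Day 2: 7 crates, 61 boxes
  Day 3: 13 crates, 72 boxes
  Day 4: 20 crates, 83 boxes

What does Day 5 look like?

Crates — each term is the sum of the two before it: 6, 7, 13, 20 → 33.
Boxes: +11 each step, so 50, 61, 72, 83 → 94.
Combining the parts gives 33 crates, 94 boxes.

33 crates, 94 boxes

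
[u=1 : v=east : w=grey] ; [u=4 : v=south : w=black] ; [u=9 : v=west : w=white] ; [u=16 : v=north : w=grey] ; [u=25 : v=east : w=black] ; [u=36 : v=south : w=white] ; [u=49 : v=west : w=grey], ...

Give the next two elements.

[u=64 : v=north : w=black], [u=81 : v=east : w=white]

U — perfect squares: 1², 2², 3², …: 1, 4, 9, 16, 25, 36, 49 → 64 → 81.
V — repeats east → south → west → north: east, south, west, north, east, south, west → north → east.
W: repeats grey → black → white, so grey, black, white, grey, black, white, grey → black → white.
Putting the parts together: [u=64 : v=north : w=black] and then [u=81 : v=east : w=white].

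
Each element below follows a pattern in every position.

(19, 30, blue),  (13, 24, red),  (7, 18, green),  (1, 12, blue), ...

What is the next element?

First entry: 19, 13, 7, 1 → -5 (−6 each step).
Second entry: always 11 more than the first entry, so 30, 24, 18, 12 → 6.
Colour: repeats blue → red → green, so blue, red, green, blue → red.
Combining the parts gives (-5, 6, red).

(-5, 6, red)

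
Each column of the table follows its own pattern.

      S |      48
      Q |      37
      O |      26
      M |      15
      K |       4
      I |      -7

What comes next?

G  -18

For the letter, letters move back 2 places in the alphabet: S, Q, O, M, K, I → G.
Second component goes 48, 37, 26, 15, 4, -7 → -18 (−11 each step).
So the next row is G  -18.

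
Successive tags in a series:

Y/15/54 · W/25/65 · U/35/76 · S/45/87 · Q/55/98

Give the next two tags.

Letter — letters move back 2 places in the alphabet: Y, W, U, S, Q → O → M.
Second component: +10 each step; 15, 25, 35, 45, 55 → 65 → 75.
Third component: +11 each step; 54, 65, 76, 87, 98 → 109 → 120.
Putting the parts together: O/65/109 and then M/75/120.

O/65/109 then M/75/120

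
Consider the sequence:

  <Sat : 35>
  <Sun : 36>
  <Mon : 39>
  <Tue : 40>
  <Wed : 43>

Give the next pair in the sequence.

Day — runs through the weekdays Mon→Sun: Sat, Sun, Mon, Tue, Wed → Thu.
For the second entry, alternating steps +1, +3, +1, +3, …: 35, 36, 39, 40, 43 → 44.
Putting it together: <Thu : 44>.

<Thu : 44>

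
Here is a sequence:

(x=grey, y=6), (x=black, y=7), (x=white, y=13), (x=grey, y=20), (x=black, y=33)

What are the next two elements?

(x=white, y=53), (x=grey, y=86)

X goes grey, black, white, grey, black → white → grey (repeats grey → black → white).
Y goes 6, 7, 13, 20, 33 → 53 → 86 (each term is the sum of the two before it).
So the next two elements are (x=white, y=53) and (x=grey, y=86).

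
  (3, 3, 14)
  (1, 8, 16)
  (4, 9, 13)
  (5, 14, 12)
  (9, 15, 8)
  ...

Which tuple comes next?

(14, 20, 3)

First entry: 3, 1, 4, 5, 9 → 14 (each term is the sum of the two before it).
Second entry — alternating steps +5, +1, +5, +1, …: 3, 8, 9, 14, 15 → 20.
Third entry — together with the first entry always sums to 17: 14, 16, 13, 12, 8 → 3.
So the next tuple is (14, 20, 3).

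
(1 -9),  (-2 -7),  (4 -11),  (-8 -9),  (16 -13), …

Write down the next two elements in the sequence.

First component: ×(-2) each step, so 1, -2, 4, -8, 16 → -32 → 64.
Second component — alternating steps +2, −4, +2, −4, …: -9, -7, -11, -9, -13 → -11 → -15.
So the next two elements are (-32 -11) and (64 -15).

(-32 -11), (64 -15)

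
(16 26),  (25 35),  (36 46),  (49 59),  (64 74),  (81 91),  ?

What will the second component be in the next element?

110

First component goes 16, 25, 36, 49, 64, 81 → 100 (perfect squares: 4², 5², 6², …).
Second component — always 10 more than the first component: 26, 35, 46, 59, 74, 91 → 110.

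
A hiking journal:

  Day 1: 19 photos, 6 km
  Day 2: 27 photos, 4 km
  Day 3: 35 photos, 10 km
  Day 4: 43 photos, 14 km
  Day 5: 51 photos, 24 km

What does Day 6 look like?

Photos: +8 each step; 19, 27, 35, 43, 51 → 59.
Km — each term is the sum of the two before it: 6, 4, 10, 14, 24 → 38.
Combining the parts gives 59 photos, 38 km.

59 photos, 38 km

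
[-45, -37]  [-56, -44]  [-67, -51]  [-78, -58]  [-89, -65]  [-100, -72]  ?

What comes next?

[-111, -79]

First entry: −11 each step; -45, -56, -67, -78, -89, -100 → -111.
Second entry: −7 each step; -37, -44, -51, -58, -65, -72 → -79.
Combining the parts gives [-111, -79].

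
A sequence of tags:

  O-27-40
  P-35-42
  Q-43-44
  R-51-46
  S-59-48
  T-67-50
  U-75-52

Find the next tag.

For the letter, letters move forward 1 place in the alphabet: O, P, Q, R, S, T, U → V.
Second component: 27, 35, 43, 51, 59, 67, 75 → 83 (+8 each step).
Third component — +2 each step: 40, 42, 44, 46, 48, 50, 52 → 54.
Combining the parts gives V-83-54.

V-83-54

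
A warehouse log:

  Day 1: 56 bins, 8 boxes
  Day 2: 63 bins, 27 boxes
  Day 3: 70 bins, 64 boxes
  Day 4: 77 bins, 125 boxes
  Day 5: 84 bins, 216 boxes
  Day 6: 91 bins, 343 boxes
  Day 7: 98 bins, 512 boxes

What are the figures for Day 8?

105 bins, 729 boxes

Bins: +7 each step; 56, 63, 70, 77, 84, 91, 98 → 105.
Boxes: perfect cubes: 2³, 3³, 4³, …, so 8, 27, 64, 125, 216, 343, 512 → 729.
Combining the parts gives 105 bins, 729 boxes.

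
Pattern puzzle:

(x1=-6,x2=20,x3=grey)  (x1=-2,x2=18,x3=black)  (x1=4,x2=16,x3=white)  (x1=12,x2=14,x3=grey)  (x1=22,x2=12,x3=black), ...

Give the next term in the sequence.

For the x1, differences are 4, 6, 8, … (increasing by 2 each time): -6, -2, 4, 12, 22 → 34.
X2: 20, 18, 16, 14, 12 → 10 (−2 each step).
For the x3, repeats grey → black → white: grey, black, white, grey, black → white.
Combining the parts gives (x1=34,x2=10,x3=white).

(x1=34,x2=10,x3=white)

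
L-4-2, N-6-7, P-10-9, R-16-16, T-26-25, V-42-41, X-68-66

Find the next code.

Letter: L, N, P, R, T, V, X → Z (letters move forward 2 places in the alphabet).
Second component: 4, 6, 10, 16, 26, 42, 68 → 110 (each term is the sum of the two before it).
Third component goes 2, 7, 9, 16, 25, 41, 66 → 107 (each term is the sum of the two before it).
Putting it together: Z-110-107.

Z-110-107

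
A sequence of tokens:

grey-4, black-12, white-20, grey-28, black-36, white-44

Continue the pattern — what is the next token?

Shade goes grey, black, white, grey, black, white → grey (repeats grey → black → white).
Second component: 4, 12, 20, 28, 36, 44 → 52 (+8 each step).
Combining the parts gives grey-52.

grey-52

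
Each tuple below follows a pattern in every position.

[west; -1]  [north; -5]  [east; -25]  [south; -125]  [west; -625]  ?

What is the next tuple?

[north; -3125]

Direction: west, north, east, south, west → north (repeats west → north → east → south).
Second component: ×5 each step; -1, -5, -25, -125, -625 → -3125.
Putting it together: [north; -3125].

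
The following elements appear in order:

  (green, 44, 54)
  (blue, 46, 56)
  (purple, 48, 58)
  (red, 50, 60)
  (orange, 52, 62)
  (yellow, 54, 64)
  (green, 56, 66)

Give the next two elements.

(blue, 58, 68), (purple, 60, 70)

For the colour, repeats green → blue → purple → red → orange → yellow: green, blue, purple, red, orange, yellow, green → blue → purple.
Second coordinate: +2 each step; 44, 46, 48, 50, 52, 54, 56 → 58 → 60.
For the third coordinate, always 10 more than the second coordinate: 54, 56, 58, 60, 62, 64, 66 → 68 → 70.
So the next two elements are (blue, 58, 68) and (purple, 60, 70).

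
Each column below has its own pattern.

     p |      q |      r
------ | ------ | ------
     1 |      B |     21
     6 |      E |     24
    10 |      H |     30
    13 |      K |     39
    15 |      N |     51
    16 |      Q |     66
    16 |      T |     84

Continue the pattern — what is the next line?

Column p goes 1, 6, 10, 13, 15, 16, 16 → 15 (differences are 5, 4, 3, … (decreasing by 1 each time)).
Column q: letters move forward 3 places in the alphabet, so B, E, H, K, N, Q, T → W.
Column r: 21, 24, 30, 39, 51, 66, 84 → 105 (differences are 3, 6, 9, … (increasing by 3 each time)).
Putting it together: 15  W  105.

15  W  105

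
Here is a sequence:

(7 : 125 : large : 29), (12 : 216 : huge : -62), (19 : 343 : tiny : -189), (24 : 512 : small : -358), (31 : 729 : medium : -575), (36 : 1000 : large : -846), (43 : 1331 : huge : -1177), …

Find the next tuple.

For the first coordinate, alternating steps +5, +7, +5, +7, …: 7, 12, 19, 24, 31, 36, 43 → 48.
Second coordinate: perfect cubes: 5³, 6³, 7³, …; 125, 216, 343, 512, 729, 1000, 1331 → 1728.
Size: repeats large → huge → tiny → small → medium; large, huge, tiny, small, medium, large, huge → tiny.
Fourth coordinate — together with the second coordinate always sums to 154: 29, -62, -189, -358, -575, -846, -1177 → -1574.
Combining the parts gives (48 : 1728 : tiny : -1574).

(48 : 1728 : tiny : -1574)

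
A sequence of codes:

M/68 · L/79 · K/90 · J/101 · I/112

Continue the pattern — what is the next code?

Letter: letters move back 1 place in the alphabet, so M, L, K, J, I → H.
Second component — +11 each step: 68, 79, 90, 101, 112 → 123.
So the next code is H/123.

H/123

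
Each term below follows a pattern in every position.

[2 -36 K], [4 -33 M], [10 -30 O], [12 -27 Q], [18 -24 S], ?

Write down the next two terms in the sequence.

[20 -21 U], [26 -18 W]

First slot — alternating steps +2, +6, +2, +6, …: 2, 4, 10, 12, 18 → 20 → 26.
For the second slot, +3 each step: -36, -33, -30, -27, -24 → -21 → -18.
Letter — letters move forward 2 places in the alphabet: K, M, O, Q, S → U → W.
Putting the parts together: [20 -21 U] and then [26 -18 W].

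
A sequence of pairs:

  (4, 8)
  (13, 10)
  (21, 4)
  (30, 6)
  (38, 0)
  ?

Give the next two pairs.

(47, 2), (55, -4)

First part — alternating steps +9, +8, +9, +8, …: 4, 13, 21, 30, 38 → 47 → 55.
Second part: alternating steps +2, −6, +2, −6, …; 8, 10, 4, 6, 0 → 2 → -4.
So the next two pairs are (47, 2) and (55, -4).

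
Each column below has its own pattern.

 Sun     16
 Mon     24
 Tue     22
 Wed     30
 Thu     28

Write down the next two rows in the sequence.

Day goes Sun, Mon, Tue, Wed, Thu → Fri → Sat (runs through the weekdays Mon→Sun).
Second component: alternating steps +8, −2, +8, −2, …; 16, 24, 22, 30, 28 → 36 → 34.
So the next two rows are Fri  36 and Sat  34.

Fri  36; Sat  34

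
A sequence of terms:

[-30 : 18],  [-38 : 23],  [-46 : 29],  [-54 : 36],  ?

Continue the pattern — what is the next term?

[-62 : 44]

First component: -30, -38, -46, -54 → -62 (−8 each step).
Second component: 18, 23, 29, 36 → 44 (differences are 5, 6, 7, … (increasing by 1 each time)).
So the next term is [-62 : 44].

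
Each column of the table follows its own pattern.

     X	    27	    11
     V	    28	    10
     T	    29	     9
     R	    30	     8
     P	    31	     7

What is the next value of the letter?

For the letter, letters move back 2 places in the alphabet: X, V, T, R, P → N.

N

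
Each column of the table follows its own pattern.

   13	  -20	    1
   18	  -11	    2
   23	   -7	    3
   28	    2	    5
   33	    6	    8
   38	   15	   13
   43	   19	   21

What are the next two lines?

48  28  34; 53  32  55

First component: +5 each step, so 13, 18, 23, 28, 33, 38, 43 → 48 → 53.
Second component goes -20, -11, -7, 2, 6, 15, 19 → 28 → 32 (alternating steps +9, +4, +9, +4, …).
Third component: each term is the sum of the two before it; 1, 2, 3, 5, 8, 13, 21 → 34 → 55.
So the next two lines are 48  28  34 and 53  32  55.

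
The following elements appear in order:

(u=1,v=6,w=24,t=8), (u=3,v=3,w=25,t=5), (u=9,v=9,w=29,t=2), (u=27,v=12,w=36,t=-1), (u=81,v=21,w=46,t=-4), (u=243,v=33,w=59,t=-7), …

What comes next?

U: ×3 each step; 1, 3, 9, 27, 81, 243 → 729.
For the v, each term is the sum of the two before it: 6, 3, 9, 12, 21, 33 → 54.
W: 24, 25, 29, 36, 46, 59 → 75 (differences are 1, 4, 7, … (increasing by 3 each time)).
For the t, −3 each step: 8, 5, 2, -1, -4, -7 → -10.
Putting it together: (u=729,v=54,w=75,t=-10).

(u=729,v=54,w=75,t=-10)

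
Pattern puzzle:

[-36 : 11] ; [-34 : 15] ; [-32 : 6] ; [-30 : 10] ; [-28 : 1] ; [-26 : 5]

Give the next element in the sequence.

First component: -36, -34, -32, -30, -28, -26 → -24 (+2 each step).
Second component: alternating steps +4, −9, +4, −9, …; 11, 15, 6, 10, 1, 5 → -4.
Combining the parts gives [-24 : -4].

[-24 : -4]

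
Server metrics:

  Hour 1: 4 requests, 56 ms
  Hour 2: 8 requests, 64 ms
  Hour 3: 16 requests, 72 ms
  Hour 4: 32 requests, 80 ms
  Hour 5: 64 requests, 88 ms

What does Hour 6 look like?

Requests: ×2 each step; 4, 8, 16, 32, 64 → 128.
Ms: +8 each step; 56, 64, 72, 80, 88 → 96.
Putting it together: 128 requests, 96 ms.

128 requests, 96 ms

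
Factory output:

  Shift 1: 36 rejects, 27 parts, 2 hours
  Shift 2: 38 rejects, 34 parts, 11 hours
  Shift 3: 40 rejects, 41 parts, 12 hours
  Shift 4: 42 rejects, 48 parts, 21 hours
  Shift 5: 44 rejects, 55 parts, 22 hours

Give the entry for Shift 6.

46 rejects, 62 parts, 31 hours

For the rejects, +2 each step: 36, 38, 40, 42, 44 → 46.
Parts: +7 each step, so 27, 34, 41, 48, 55 → 62.
For the hours, alternating steps +9, +1, +9, +1, …: 2, 11, 12, 21, 22 → 31.
Combining the parts gives 46 rejects, 62 parts, 31 hours.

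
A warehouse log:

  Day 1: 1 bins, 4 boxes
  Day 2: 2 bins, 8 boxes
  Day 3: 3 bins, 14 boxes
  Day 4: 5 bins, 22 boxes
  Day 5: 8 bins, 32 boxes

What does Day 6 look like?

13 bins, 44 boxes

Bins: 1, 2, 3, 5, 8 → 13 (each term is the sum of the two before it).
For the boxes, differences are 4, 6, 8, … (increasing by 2 each time): 4, 8, 14, 22, 32 → 44.
Combining the parts gives 13 bins, 44 boxes.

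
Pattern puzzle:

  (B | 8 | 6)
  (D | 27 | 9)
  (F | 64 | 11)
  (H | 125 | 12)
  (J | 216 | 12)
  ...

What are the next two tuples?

(L | 343 | 11), (N | 512 | 9)

Letter: B, D, F, H, J → L → N (letters move forward 2 places in the alphabet).
For the second part, perfect cubes: 2³, 3³, 4³, …: 8, 27, 64, 125, 216 → 343 → 512.
Third part: differences are 3, 2, 1, … (decreasing by 1 each time), so 6, 9, 11, 12, 12 → 11 → 9.
Putting the parts together: (L | 343 | 11) and then (N | 512 | 9).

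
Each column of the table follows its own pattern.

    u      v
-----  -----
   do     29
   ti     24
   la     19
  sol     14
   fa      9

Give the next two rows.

Column u: runs backward through the solfège scale do→ti, so do, ti, la, sol, fa → mi → re.
For the column v, −5 each step: 29, 24, 19, 14, 9 → 4 → -1.
So the next two rows are mi  4 and re  -1.

mi  4; re  -1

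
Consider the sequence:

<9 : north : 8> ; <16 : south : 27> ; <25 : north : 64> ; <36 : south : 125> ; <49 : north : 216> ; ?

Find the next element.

<64 : south : 343>

First slot: perfect squares: 3², 4², 5², …, so 9, 16, 25, 36, 49 → 64.
Direction — alternates north ↔ south: north, south, north, south, north → south.
Third slot — perfect cubes: 2³, 3³, 4³, …: 8, 27, 64, 125, 216 → 343.
Combining the parts gives <64 : south : 343>.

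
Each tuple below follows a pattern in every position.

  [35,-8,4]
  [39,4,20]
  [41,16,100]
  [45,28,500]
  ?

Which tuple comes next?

First value: alternating steps +4, +2, +4, +2, …, so 35, 39, 41, 45 → 47.
Second value: +12 each step; -8, 4, 16, 28 → 40.
Third value — ×5 each step: 4, 20, 100, 500 → 2500.
So the next tuple is [47,40,2500].

[47,40,2500]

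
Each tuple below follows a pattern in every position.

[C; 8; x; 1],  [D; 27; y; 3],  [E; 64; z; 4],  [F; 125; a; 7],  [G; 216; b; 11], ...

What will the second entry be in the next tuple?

First letter: letters move forward 1 place in the alphabet, so C, D, E, F, G → H.
Second entry — perfect cubes: 2³, 3³, 4³, …: 8, 27, 64, 125, 216 → 343.
Second letter — letters move forward 1 place in the alphabet, wrapping Z→A: x, y, z, a, b → c.
Fourth entry — each term is the sum of the two before it: 1, 3, 4, 7, 11 → 18.

343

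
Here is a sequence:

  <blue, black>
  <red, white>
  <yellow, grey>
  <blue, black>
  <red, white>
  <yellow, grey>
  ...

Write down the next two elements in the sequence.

Colour — repeats blue → red → yellow: blue, red, yellow, blue, red, yellow → blue → red.
Shade goes black, white, grey, black, white, grey → black → white (repeats black → white → grey).
So the next two elements are <blue, black> and <red, white>.

<blue, black>, <red, white>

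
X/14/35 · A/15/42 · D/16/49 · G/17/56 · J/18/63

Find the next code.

Letter: letters move forward 3 places in the alphabet, wrapping Z→A; X, A, D, G, J → M.
Second component: +1 each step; 14, 15, 16, 17, 18 → 19.
Third component — +7 each step: 35, 42, 49, 56, 63 → 70.
Putting it together: M/19/70.

M/19/70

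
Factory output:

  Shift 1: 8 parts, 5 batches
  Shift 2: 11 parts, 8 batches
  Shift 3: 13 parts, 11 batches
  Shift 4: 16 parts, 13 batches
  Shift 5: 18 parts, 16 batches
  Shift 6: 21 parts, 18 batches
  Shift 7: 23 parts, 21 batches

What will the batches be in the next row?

Parts: alternating steps +3, +2, +3, +2, …; 8, 11, 13, 16, 18, 21, 23 → 26.
Batches — always the previous value of the parts: 5, 8, 11, 13, 16, 18, 21 → 23.

23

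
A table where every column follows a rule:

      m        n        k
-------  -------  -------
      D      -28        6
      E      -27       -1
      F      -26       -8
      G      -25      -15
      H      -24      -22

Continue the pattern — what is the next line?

Column m: letters move forward 1 place in the alphabet, so D, E, F, G, H → I.
Column n: +1 each step, so -28, -27, -26, -25, -24 → -23.
Column k — −7 each step: 6, -1, -8, -15, -22 → -29.
Combining the parts gives I  -23  -29.

I  -23  -29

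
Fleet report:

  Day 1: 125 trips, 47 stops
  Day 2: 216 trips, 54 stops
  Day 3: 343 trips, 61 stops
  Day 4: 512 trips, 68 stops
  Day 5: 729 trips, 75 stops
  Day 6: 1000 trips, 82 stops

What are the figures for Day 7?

1331 trips, 89 stops

Trips: perfect cubes: 5³, 6³, 7³, …, so 125, 216, 343, 512, 729, 1000 → 1331.
Stops goes 47, 54, 61, 68, 75, 82 → 89 (+7 each step).
Putting it together: 1331 trips, 89 stops.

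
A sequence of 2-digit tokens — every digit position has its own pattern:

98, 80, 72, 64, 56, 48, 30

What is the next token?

22

First digit: −1 each step, mod 10, so 9, 8, 7, 6, 5, 4, 3 → 2.
Second digit — +2 each step, mod 10: 8, 0, 2, 4, 6, 8, 0 → 2.
Putting it together: 22.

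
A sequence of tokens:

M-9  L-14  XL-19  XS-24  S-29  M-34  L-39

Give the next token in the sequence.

XL-44

Size: M, L, XL, XS, S, M, L → XL (repeats M → L → XL → XS → S).
Second component — +5 each step: 9, 14, 19, 24, 29, 34, 39 → 44.
Combining the parts gives XL-44.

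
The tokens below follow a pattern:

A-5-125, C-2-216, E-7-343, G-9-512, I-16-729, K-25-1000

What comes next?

Letter: letters move forward 2 places in the alphabet; A, C, E, G, I, K → M.
Second component: each term is the sum of the two before it, so 5, 2, 7, 9, 16, 25 → 41.
Third component — perfect cubes: 5³, 6³, 7³, …: 125, 216, 343, 512, 729, 1000 → 1331.
So the next token is M-41-1331.

M-41-1331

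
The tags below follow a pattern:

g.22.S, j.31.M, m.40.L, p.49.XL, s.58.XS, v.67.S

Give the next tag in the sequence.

For the letter, letters move forward 3 places in the alphabet: g, j, m, p, s, v → y.
For the second component, +9 each step: 22, 31, 40, 49, 58, 67 → 76.
Size goes S, M, L, XL, XS, S → M (repeats S → M → L → XL → XS).
Putting it together: y.76.M.

y.76.M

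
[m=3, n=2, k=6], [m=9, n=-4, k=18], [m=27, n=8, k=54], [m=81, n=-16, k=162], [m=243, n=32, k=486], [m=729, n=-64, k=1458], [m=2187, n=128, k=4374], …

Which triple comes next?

For the m, ×3 each step: 3, 9, 27, 81, 243, 729, 2187 → 6561.
N: ×(-2) each step, so 2, -4, 8, -16, 32, -64, 128 → -256.
K goes 6, 18, 54, 162, 486, 1458, 4374 → 13122 (always 2 × the m).
So the next triple is [m=6561, n=-256, k=13122].

[m=6561, n=-256, k=13122]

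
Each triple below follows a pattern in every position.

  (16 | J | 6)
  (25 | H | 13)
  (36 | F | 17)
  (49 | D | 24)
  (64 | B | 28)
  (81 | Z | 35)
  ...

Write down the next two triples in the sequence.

(100 | X | 39), (121 | V | 46)

First slot: perfect squares: 4², 5², 6², …; 16, 25, 36, 49, 64, 81 → 100 → 121.
Letter: letters move back 2 places in the alphabet, wrapping A→Z, so J, H, F, D, B, Z → X → V.
Third slot — alternating steps +7, +4, +7, +4, …: 6, 13, 17, 24, 28, 35 → 39 → 46.
So the next two triples are (100 | X | 39) and (121 | V | 46).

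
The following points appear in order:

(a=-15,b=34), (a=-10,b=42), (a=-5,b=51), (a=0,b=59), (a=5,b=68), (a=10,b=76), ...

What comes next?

A: +5 each step; -15, -10, -5, 0, 5, 10 → 15.
B goes 34, 42, 51, 59, 68, 76 → 85 (alternating steps +8, +9, +8, +9, …).
Putting it together: (a=15,b=85).

(a=15,b=85)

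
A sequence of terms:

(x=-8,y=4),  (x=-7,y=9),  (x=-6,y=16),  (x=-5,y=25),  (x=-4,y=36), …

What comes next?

X: +1 each step; -8, -7, -6, -5, -4 → -3.
Y: perfect squares: 2², 3², 4², …; 4, 9, 16, 25, 36 → 49.
Combining the parts gives (x=-3,y=49).

(x=-3,y=49)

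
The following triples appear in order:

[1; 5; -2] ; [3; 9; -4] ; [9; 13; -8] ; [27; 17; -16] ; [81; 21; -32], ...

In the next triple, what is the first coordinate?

First coordinate — ×3 each step: 1, 3, 9, 27, 81 → 243.

243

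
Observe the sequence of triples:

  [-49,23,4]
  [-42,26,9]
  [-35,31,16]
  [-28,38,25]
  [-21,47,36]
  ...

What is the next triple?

First slot: -49, -42, -35, -28, -21 → -14 (+7 each step).
For the second slot, differences are 3, 5, 7, … (increasing by 2 each time): 23, 26, 31, 38, 47 → 58.
Third slot — perfect squares: 2², 3², 4², …: 4, 9, 16, 25, 36 → 49.
Putting it together: [-14,58,49].

[-14,58,49]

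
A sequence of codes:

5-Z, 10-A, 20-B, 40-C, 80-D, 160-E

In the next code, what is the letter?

F

Letter goes Z, A, B, C, D, E → F (letters move forward 1 place in the alphabet, wrapping Z→A).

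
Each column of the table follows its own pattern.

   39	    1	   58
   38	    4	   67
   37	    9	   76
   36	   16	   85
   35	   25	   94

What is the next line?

First component: −1 each step; 39, 38, 37, 36, 35 → 34.
Second component: 1, 4, 9, 16, 25 → 36 (perfect squares: 1², 2², 3², …).
Third component — +9 each step: 58, 67, 76, 85, 94 → 103.
Combining the parts gives 34  36  103.

34  36  103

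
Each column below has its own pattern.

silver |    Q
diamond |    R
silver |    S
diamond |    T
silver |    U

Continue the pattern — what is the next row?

diamond  V

Rank goes silver, diamond, silver, diamond, silver → diamond (alternates silver ↔ diamond).
Letter goes Q, R, S, T, U → V (letters move forward 1 place in the alphabet).
Putting it together: diamond  V.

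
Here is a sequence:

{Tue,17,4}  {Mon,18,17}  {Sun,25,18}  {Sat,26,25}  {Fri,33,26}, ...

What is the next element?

Day: Tue, Mon, Sun, Sat, Fri → Thu (runs backward through the weekdays Mon→Sun).
Second coordinate: 17, 18, 25, 26, 33 → 34 (alternating steps +1, +7, +1, +7, …).
Third coordinate goes 4, 17, 18, 25, 26 → 33 (always the previous value of the second coordinate).
Putting it together: {Thu,34,33}.

{Thu,34,33}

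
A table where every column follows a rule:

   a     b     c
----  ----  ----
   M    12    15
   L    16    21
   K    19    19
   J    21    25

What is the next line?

Column a: letters move back 1 place in the alphabet; M, L, K, J → I.
Column b: 12, 16, 19, 21 → 22 (differences are 4, 3, 2, … (decreasing by 1 each time)).
Column c — alternating steps +6, −2, +6, −2, …: 15, 21, 19, 25 → 23.
So the next line is I  22  23.

I  22  23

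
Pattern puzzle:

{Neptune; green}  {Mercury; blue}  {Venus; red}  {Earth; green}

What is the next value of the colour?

blue

Planet — runs through the planets Mercury→Neptune: Neptune, Mercury, Venus, Earth → Mars.
Colour: green, blue, red, green → blue (repeats green → blue → red).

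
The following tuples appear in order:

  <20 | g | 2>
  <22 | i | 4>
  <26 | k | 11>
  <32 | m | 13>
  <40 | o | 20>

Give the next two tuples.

<50 | q | 22>, <62 | s | 29>

First value — differences are 2, 4, 6, … (increasing by 2 each time): 20, 22, 26, 32, 40 → 50 → 62.
Letter: letters move forward 2 places in the alphabet; g, i, k, m, o → q → s.
Third value: 2, 4, 11, 13, 20 → 22 → 29 (alternating steps +2, +7, +2, +7, …).
Putting the parts together: <50 | q | 22> and then <62 | s | 29>.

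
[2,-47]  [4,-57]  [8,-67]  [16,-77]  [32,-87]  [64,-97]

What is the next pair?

First coordinate: ×2 each step, so 2, 4, 8, 16, 32, 64 → 128.
Second coordinate: -47, -57, -67, -77, -87, -97 → -107 (−10 each step).
Putting it together: [128,-107].

[128,-107]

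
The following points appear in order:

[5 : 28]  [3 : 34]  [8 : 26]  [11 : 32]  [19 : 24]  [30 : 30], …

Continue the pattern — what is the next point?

[49 : 22]

First entry: each term is the sum of the two before it; 5, 3, 8, 11, 19, 30 → 49.
Second entry — alternating steps +6, −8, +6, −8, …: 28, 34, 26, 32, 24, 30 → 22.
Putting it together: [49 : 22].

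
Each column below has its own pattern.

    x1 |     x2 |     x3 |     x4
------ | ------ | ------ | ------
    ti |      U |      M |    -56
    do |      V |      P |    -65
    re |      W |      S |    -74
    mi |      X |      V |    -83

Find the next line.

Column x1 — runs through the solfège scale do→ti: ti, do, re, mi → fa.
Column x2 — letters move forward 1 place in the alphabet: U, V, W, X → Y.
Column x3: letters move forward 3 places in the alphabet; M, P, S, V → Y.
For the column x4, −9 each step: -56, -65, -74, -83 → -92.
Putting it together: fa  Y  Y  -92.

fa  Y  Y  -92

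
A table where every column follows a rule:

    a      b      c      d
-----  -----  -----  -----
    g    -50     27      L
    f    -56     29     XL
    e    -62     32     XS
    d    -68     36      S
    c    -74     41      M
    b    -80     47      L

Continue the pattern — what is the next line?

a  -86  54  XL

Column a — letters move back 1 place in the alphabet: g, f, e, d, c, b → a.
Column b: −6 each step; -50, -56, -62, -68, -74, -80 → -86.
Column c: differences are 2, 3, 4, … (increasing by 1 each time), so 27, 29, 32, 36, 41, 47 → 54.
Column d: repeats L → XL → XS → S → M, so L, XL, XS, S, M, L → XL.
Combining the parts gives a  -86  54  XL.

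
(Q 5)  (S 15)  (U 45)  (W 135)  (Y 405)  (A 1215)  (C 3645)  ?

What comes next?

(E 10935)

Letter goes Q, S, U, W, Y, A, C → E (letters move forward 2 places in the alphabet, wrapping Z→A).
Second component — ×3 each step: 5, 15, 45, 135, 405, 1215, 3645 → 10935.
Combining the parts gives (E 10935).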